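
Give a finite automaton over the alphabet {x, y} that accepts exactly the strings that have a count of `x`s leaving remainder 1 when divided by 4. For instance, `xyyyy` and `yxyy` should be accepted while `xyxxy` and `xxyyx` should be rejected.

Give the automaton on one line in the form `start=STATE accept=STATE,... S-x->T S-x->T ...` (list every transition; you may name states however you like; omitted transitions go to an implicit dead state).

The only thing that matters is how many `x`s have appeared, reduced mod 4. Use one state per residue: q0 for 0, …, q3 for 3. Reading `x` moves to the next residue; anything else stays put. q1 is accepting.
        x   y  
>  q0   q1  q0 
 * q1   q2  q1 
   q2   q3  q2 
   q3   q0  q3 
(> = start, * = accepting)

start=q0 accept=q1 q0-x->q1 q0-y->q0 q1-x->q2 q1-y->q1 q2-x->q3 q2-y->q2 q3-x->q0 q3-y->q3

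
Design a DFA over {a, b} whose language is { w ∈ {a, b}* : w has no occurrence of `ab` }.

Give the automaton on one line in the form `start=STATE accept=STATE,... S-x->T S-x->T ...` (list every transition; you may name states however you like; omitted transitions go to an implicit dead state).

Track partial matches of the forbidden pattern `ab`. State q2 is a dead state reached once `ab` has occurred; every other state accepts. q0 means no part of `ab` is currently matched.
A 3-state machine:
        a   b  
>* q0   q1  q0 
 * q1   q1  q2 
   q2   q2  q2 
(> = start, * = accepting)

start=q0 accept=q0,q1 q0-a->q1 q0-b->q0 q1-a->q1 q1-b->q2 q2-a->q2 q2-b->q2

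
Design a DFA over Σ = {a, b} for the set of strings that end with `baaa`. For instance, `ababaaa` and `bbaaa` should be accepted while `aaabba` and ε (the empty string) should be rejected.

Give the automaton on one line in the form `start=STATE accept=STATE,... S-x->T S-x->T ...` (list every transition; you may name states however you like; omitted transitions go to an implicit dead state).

Remember how much of `baaa` the current input suffix matches. State q0 means no match yet; q1 means the last symbol is `b`; q2 means the last 2 symbols are `ba`; q3 means the last 3 symbols are `baa`; q4 means the last 4 symbols are `baaa`. Only q4 accepts. On a mismatch, fall back to the longest proper suffix that is still a prefix of `baaa`.
5 states suffice.
        a   b  
>  q0   q0  q1 
   q1   q2  q1 
   q2   q3  q1 
   q3   q4  q1 
 * q4   q0  q1 
(> = start, * = accepting)

start=q0 accept=q4 q0-a->q0 q0-b->q1 q1-a->q2 q1-b->q1 q2-a->q3 q2-b->q1 q3-a->q4 q3-b->q1 q4-a->q0 q4-b->q1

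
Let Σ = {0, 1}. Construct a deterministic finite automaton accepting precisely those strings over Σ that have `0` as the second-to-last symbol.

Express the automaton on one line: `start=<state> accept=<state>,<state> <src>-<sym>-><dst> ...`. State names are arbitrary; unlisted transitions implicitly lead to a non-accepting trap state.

start=s0 accept=s3,s4 s0-0->s1 s0-1->s2 s1-0->s3 s1-1->s4 s2-0->s5 s2-1->s6 s3-0->s3 s3-1->s4 s4-0->s5 s4-1->s6 s5-0->s3 s5-1->s4 s6-0->s5 s6-1->s6

Because acceptance depends on a position counted from the end, the machine has to buffer the most recent 2 symbols. Make each state the string of the last up-to-2 symbols read; on input `x` shift the window left and append `x`. Accept when the buffered window has length 2 and begins with `0`.
        0   1  
>  s0   s1  s2 
   s1   s3  s4 
   s2   s5  s6 
 * s3   s3  s4 
 * s4   s5  s6 
   s5   s3  s4 
   s6   s5  s6 
(> = start, * = accepting)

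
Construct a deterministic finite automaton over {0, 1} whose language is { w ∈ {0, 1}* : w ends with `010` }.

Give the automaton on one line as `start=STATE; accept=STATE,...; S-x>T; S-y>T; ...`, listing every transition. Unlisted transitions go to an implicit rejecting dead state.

start=A; accept=D; A-0>B; A-1>A; B-0>B; B-1>C; C-0>D; C-1>A; D-0>B; D-1>C

Remember how much of `010` the current input suffix matches. State A means no match yet; B means the last symbol is `0`; C means the last 2 symbols are `01`; D means the last 3 symbols are `010`. Only D accepts. On a mismatch, fall back to the longest proper suffix that is still a prefix of `010`.
A 4-state machine:
       0  1 
>  A   B  A 
   B   B  C 
   C   D  A 
 * D   B  C 
(> = start, * = accepting)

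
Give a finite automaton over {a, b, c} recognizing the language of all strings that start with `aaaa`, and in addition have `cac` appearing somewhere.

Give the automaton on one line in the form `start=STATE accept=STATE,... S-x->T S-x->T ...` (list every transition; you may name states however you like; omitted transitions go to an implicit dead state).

Run two small machines in parallel and take their product. The first has 6 states tracking whether the input so far still matches the prefix `aaaa`; the second has 4 states tracking whether and how much of `cac` has been seen. A product state is a pair (one from each), accepting exactly when both do.
With 12 states:
          a    b    c  
>  s0     s1   s2   s3 
   s1     s4   s2   s3 
   s2     s2   s2   s3 
   s3     s5   s2   s3 
   s4     s6   s2   s3 
   s5     s2   s2   s7 
   s6     s8   s2   s3 
   s7     s7   s7   s7 
   s8     s8   s8   s9 
   s9    s10   s8   s9 
   s10    s8   s8  s11 
 * s11   s11  s11  s11 
(> = start, * = accepting)

start=s0 accept=s11 s0-a->s1 s0-b->s2 s0-c->s3 s1-a->s4 s1-b->s2 s1-c->s3 s2-a->s2 s2-b->s2 s2-c->s3 s3-a->s5 s3-b->s2 s3-c->s3 s4-a->s6 s4-b->s2 s4-c->s3 s5-a->s2 s5-b->s2 s5-c->s7 s6-a->s8 s6-b->s2 s6-c->s3 s7-a->s7 s7-b->s7 s7-c->s7 s8-a->s8 s8-b->s8 s8-c->s9 s9-a->s10 s9-b->s8 s9-c->s9 s10-a->s8 s10-b->s8 s10-c->s11 s11-a->s11 s11-b->s11 s11-c->s11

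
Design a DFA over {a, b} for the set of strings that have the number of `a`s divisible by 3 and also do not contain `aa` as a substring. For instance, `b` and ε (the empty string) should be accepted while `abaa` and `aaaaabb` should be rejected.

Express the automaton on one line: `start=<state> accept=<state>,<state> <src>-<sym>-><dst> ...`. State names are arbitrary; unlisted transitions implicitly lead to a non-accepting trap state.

start=s0 accept=s0,s8 s0-a->s1 s0-b->s0 s1-a->s2 s1-b->s3 s2-a->s4 s2-b->s2 s3-a->s5 s3-b->s3 s4-a->s6 s4-b->s4 s5-a->s4 s5-b->s7 s6-a->s2 s6-b->s6 s7-a->s8 s7-b->s7 s8-a->s6 s8-b->s0

Handle the two conditions separately and then intersect. The first has 3 states tracking the count of `a`s modulo 3; the second has 3 states tracking partial matches of the forbidden pattern `aa`. A product state is a pair (one from each), accepting exactly when both do.
        a   b  
>* s0   s1  s0 
   s1   s2  s3 
   s2   s4  s2 
   s3   s5  s3 
   s4   s6  s4 
   s5   s4  s7 
   s6   s2  s6 
   s7   s8  s7 
 * s8   s6  s0 
(> = start, * = accepting)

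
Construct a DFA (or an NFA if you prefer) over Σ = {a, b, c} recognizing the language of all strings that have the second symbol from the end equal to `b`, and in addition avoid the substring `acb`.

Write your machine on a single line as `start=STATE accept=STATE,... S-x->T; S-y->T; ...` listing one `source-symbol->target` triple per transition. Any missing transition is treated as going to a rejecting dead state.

Handle the two conditions separately and then intersect. The first has 13 states tracking the last 2 symbols read; the second has 4 states tracking partial matches of the forbidden pattern `acb`. A product state is a pair (one from each), accepting exactly when both do.
          a    b    c  
>  S0     S1   S2   S3 
   S1     S4   S5   S6 
   S2     S7   S8   S9 
   S3    S10  S11  S12 
   S4     S4   S5   S6 
   S5     S7   S8   S9 
   S6    S10  S13  S12 
 * S7     S4   S5   S6 
 * S8     S7   S8   S9 
 * S9    S10  S11  S12 
   S10    S4   S5   S6 
   S11    S7   S8   S9 
   S12   S10  S11  S12 
   S13   S14  S15  S16 
   S14   S17  S18  S19 
   S15   S14  S15  S16 
   S16   S20  S13  S21 
   S17   S17  S18  S19 
   S18   S14  S15  S16 
   S19   S20  S13  S21 
   S20   S17  S18  S19 
   S21   S20  S13  S21 
(> = start, * = accepting)

start=S0; accept=S7,S8,S9; S0-a->S1; S0-b->S2; S0-c->S3; S1-a->S4; S1-b->S5; S1-c->S6; S2-a->S7; S2-b->S8; S2-c->S9; S3-a->S10; S3-b->S11; S3-c->S12; S4-a->S4; S4-b->S5; S4-c->S6; S5-a->S7; S5-b->S8; S5-c->S9; S6-a->S10; S6-b->S13; S6-c->S12; S7-a->S4; S7-b->S5; S7-c->S6; S8-a->S7; S8-b->S8; S8-c->S9; S9-a->S10; S9-b->S11; S9-c->S12; S10-a->S4; S10-b->S5; S10-c->S6; S11-a->S7; S11-b->S8; S11-c->S9; S12-a->S10; S12-b->S11; S12-c->S12; S13-a->S14; S13-b->S15; S13-c->S16; S14-a->S17; S14-b->S18; S14-c->S19; S15-a->S14; S15-b->S15; S15-c->S16; S16-a->S20; S16-b->S13; S16-c->S21; S17-a->S17; S17-b->S18; S17-c->S19; S18-a->S14; S18-b->S15; S18-c->S16; S19-a->S20; S19-b->S13; S19-c->S21; S20-a->S17; S20-b->S18; S20-c->S19; S21-a->S20; S21-b->S13; S21-c->S21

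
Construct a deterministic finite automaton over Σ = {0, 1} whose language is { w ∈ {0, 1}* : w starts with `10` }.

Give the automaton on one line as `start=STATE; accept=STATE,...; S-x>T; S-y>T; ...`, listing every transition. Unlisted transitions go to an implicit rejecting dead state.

start=q0; accept=q2; q0-0>q3; q0-1>q1; q1-0>q2; q1-1>q3; q2-0>q2; q2-1>q2; q3-0>q3; q3-1>q3

Check the first 2 symbols one by one: q0 through q1 record how many have matched `10` so far; any wrong symbol goes to the dead state q3. After all 2 match we enter the accepting sink q2.
        0   1  
>  q0   q3  q1 
   q1   q2  q3 
 * q2   q2  q2 
   q3   q3  q3 
(> = start, * = accepting)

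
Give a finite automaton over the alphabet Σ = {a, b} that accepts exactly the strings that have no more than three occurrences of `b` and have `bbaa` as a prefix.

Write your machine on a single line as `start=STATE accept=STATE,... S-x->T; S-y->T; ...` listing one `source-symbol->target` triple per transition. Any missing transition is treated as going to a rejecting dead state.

start=s0; accept=s5,s6; s0-a->s1; s0-b->s2; s1-a->s1; s1-b->s1; s2-a->s1; s2-b->s3; s3-a->s4; s3-b->s1; s4-a->s5; s4-b->s1; s5-a->s5; s5-b->s6; s6-a->s6; s6-b->s1

Handle the two conditions separately and then intersect. The first has 5 states tracking the count of `b`s, saturating at 4; the second has 6 states tracking whether the input so far still matches the prefix `bbaa`. A product state is a pair (one from each), accepting exactly when both do. After merging equivalent states the machine shrinks.
        a   b  
>  s0   s1  s2 
   s1   s1  s1 
   s2   s1  s3 
   s3   s4  s1 
   s4   s5  s1 
 * s5   s5  s6 
 * s6   s6  s1 
(> = start, * = accepting)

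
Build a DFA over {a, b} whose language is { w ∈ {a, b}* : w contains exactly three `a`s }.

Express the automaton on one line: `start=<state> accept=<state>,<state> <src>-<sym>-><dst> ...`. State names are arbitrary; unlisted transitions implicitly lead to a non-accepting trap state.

Count `a`s, saturating at 4: states q0 through q3 mean 0 through 3 `a`s seen; q4 means more than 3. Each `a` increments (capped at q4); other symbols loop. Accept from {q3}.
        a   b  
>  q0   q1  q0 
   q1   q2  q1 
   q2   q3  q2 
 * q3   q4  q3 
   q4   q4  q4 
(> = start, * = accepting)

start=q0 accept=q3 q0-a->q1 q0-b->q0 q1-a->q2 q1-b->q1 q2-a->q3 q2-b->q2 q3-a->q4 q3-b->q3 q4-a->q4 q4-b->q4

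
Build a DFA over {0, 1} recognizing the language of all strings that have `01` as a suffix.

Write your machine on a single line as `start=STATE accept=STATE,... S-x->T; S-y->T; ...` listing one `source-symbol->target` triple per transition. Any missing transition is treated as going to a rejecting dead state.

Let each state record the length of the longest suffix of the input read so far that is also a prefix of `01`. B means the last symbol is `0`; C means the last 2 symbols are `01`. Accept only at C, where the string currently ends in `01`.
3 states suffice.
       0  1 
>  A   B  A 
   B   B  C 
 * C   B  A 
(> = start, * = accepting)

start=A; accept=C; A-0->B; A-1->A; B-0->B; B-1->C; C-0->B; C-1->A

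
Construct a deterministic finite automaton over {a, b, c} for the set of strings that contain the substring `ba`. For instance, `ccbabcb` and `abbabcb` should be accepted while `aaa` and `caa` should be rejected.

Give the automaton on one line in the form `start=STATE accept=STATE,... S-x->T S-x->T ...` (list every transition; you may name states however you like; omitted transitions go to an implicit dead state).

Track how much of `ba` has been matched so far: state S0 is no progress, S2 is the absorbing accept state reached once `ba` has occurred. Intermediate states record partial matches; on a mismatch, fall back to the longest reusable overlap.
With 3 states:
        a   b   c  
>  S0   S0  S1  S0 
   S1   S2  S1  S0 
 * S2   S2  S2  S2 
(> = start, * = accepting)

start=S0 accept=S2 S0-a->S0 S0-b->S1 S0-c->S0 S1-a->S2 S1-b->S1 S1-c->S0 S2-a->S2 S2-b->S2 S2-c->S2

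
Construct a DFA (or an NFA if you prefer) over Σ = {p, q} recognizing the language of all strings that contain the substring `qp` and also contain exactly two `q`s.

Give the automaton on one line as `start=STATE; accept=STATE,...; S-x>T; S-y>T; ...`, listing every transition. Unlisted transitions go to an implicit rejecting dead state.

Run two small machines in parallel and take their product. The first has 3 states tracking whether and how much of `qp` has been seen; the second has 4 states tracking the count of `q`s, saturating at 3. A product state is a pair (one from each), accepting exactly when both do. Minimizing collapses redundant product states.
A 6-state machine:
        p   q  
>  S0   S0  S1 
   S1   S2  S3 
   S2   S2  S4 
   S3   S4  S5 
 * S4   S4  S5 
   S5   S5  S5 
(> = start, * = accepting)

start=S0; accept=S4; S0-p>S0; S0-q>S1; S1-p>S2; S1-q>S3; S2-p>S2; S2-q>S4; S3-p>S4; S3-q>S5; S4-p>S4; S4-q>S5; S5-p>S5; S5-q>S5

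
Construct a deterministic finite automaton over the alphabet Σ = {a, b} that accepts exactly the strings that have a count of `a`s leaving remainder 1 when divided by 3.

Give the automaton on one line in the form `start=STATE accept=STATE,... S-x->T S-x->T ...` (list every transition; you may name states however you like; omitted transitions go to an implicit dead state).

start=s0 accept=s1 s0-a->s1 s0-b->s0 s1-a->s2 s1-b->s1 s2-a->s0 s2-b->s2

Keep the running count of `a`s modulo 3: each `a` advances along the cycle s0 → s1 → s2 → s0 while other symbols loop. Accept at s1.
A 3-state machine:
        a   b  
>  s0   s1  s0 
 * s1   s2  s1 
   s2   s0  s2 
(> = start, * = accepting)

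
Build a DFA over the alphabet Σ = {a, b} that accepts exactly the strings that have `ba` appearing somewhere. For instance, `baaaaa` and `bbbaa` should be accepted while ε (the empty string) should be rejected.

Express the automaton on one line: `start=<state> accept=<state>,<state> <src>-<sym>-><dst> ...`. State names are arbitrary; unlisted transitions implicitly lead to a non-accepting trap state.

start=S0 accept=S2 S0-a->S0 S0-b->S1 S1-a->S2 S1-b->S1 S2-a->S2 S2-b->S2

Track how much of `ba` has been matched so far: state S0 is no progress, S2 is the absorbing accept state reached once `ba` has occurred. Intermediate states record partial matches; on a mismatch, fall back to the longest reusable overlap.
A 3-state machine:
        a   b  
>  S0   S0  S1 
   S1   S2  S1 
 * S2   S2  S2 
(> = start, * = accepting)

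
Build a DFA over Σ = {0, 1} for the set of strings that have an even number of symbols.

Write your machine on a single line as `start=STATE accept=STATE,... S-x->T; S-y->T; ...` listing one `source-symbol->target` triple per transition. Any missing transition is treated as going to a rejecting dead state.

Only the length mod 2 matters, so use a 2-cycle: from any state, every input symbol moves to the next state, wrapping S1 back to S0. Mark S0 accepting.
With 2 states:
        0   1  
>* S0   S1  S1 
   S1   S0  S0 
(> = start, * = accepting)

start=S0; accept=S0; S0-0->S1; S0-1->S1; S1-0->S0; S1-1->S0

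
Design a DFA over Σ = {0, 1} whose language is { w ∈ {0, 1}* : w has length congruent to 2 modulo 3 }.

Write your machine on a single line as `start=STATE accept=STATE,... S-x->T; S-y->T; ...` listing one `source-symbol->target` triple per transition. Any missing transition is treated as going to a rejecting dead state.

start=q0; accept=q2; q0-0->q1; q0-1->q1; q1-0->q2; q1-1->q2; q2-0->q0; q2-1->q0

Count input length modulo 3: every symbol advances one step around the cycle q0 → q1 → q2 → q0. Accept at q2.
3 states suffice.
        0   1  
>  q0   q1  q1 
   q1   q2  q2 
 * q2   q0  q0 
(> = start, * = accepting)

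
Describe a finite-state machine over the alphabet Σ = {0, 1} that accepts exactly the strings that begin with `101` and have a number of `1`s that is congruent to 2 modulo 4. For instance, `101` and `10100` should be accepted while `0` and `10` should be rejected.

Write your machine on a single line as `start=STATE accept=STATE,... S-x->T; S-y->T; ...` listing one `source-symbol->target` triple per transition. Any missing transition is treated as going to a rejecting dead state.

Run two small machines in parallel and take their product. One (5 states) tracks whether the input so far still matches the prefix `101`; the other (4 states) tracks the count of `1`s modulo 4. Each combined state is a pair, one component from each; accept when both components accept.
An 11-state machine:
          0    1  
>  q0     q1   q2 
   q1     q1   q3 
   q2     q4   q5 
   q3     q3   q5 
   q4     q3   q6 
   q5     q5   q7 
 * q6     q6   q8 
   q7     q7   q1 
   q8     q8   q9 
   q9     q9  q10 
   q10   q10   q6 
(> = start, * = accepting)

start=q0; accept=q6; q0-0->q1; q0-1->q2; q1-0->q1; q1-1->q3; q2-0->q4; q2-1->q5; q3-0->q3; q3-1->q5; q4-0->q3; q4-1->q6; q5-0->q5; q5-1->q7; q6-0->q6; q6-1->q8; q7-0->q7; q7-1->q1; q8-0->q8; q8-1->q9; q9-0->q9; q9-1->q10; q10-0->q10; q10-1->q6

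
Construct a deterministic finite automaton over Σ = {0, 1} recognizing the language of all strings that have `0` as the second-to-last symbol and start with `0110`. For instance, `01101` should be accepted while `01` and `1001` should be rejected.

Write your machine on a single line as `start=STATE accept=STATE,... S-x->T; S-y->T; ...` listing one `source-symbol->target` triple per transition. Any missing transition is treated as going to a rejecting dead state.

Build one automaton per condition and run them in lockstep. The first has 7 states tracking the last 2 symbols read; the second has 6 states tracking whether the input so far still matches the prefix `0110`. A product state is a pair (one from each), accepting exactly when both do.
          0    1  
>  S0     S1   S2 
   S1     S3   S4 
   S2     S5   S6 
   S3     S3   S7 
   S4     S5   S8 
   S5     S3   S7 
   S6     S5   S6 
   S7     S5   S6 
   S8     S9   S6 
   S9    S10  S11 
 * S10   S10  S11 
 * S11    S9  S12 
   S12    S9  S12 
(> = start, * = accepting)

start=S0; accept=S10,S11; S0-0->S1; S0-1->S2; S1-0->S3; S1-1->S4; S2-0->S5; S2-1->S6; S3-0->S3; S3-1->S7; S4-0->S5; S4-1->S8; S5-0->S3; S5-1->S7; S6-0->S5; S6-1->S6; S7-0->S5; S7-1->S6; S8-0->S9; S8-1->S6; S9-0->S10; S9-1->S11; S10-0->S10; S10-1->S11; S11-0->S9; S11-1->S12; S12-0->S9; S12-1->S12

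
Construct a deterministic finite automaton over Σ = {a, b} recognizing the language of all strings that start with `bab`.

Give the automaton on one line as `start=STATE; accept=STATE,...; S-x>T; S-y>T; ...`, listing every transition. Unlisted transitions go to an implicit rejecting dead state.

start=s0; accept=s3; s0-a>s4; s0-b>s1; s1-a>s2; s1-b>s4; s2-a>s4; s2-b>s3; s3-a>s3; s3-b>s3; s4-a>s4; s4-b>s4

Check the first 3 symbols one by one: s0 through s2 record how many have matched `bab` so far; any wrong symbol goes to the dead state s4. After all 3 match we enter the accepting sink s3.
        a   b  
>  s0   s4  s1 
   s1   s2  s4 
   s2   s4  s3 
 * s3   s3  s3 
   s4   s4  s4 
(> = start, * = accepting)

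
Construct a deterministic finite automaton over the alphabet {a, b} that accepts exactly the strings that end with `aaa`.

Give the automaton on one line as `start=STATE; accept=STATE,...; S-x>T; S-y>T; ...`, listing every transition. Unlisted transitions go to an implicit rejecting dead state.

Remember how much of `aaa` the current input suffix matches. State q0 means no match yet; q1 means the last symbol is `a`; q2 means the last 2 symbols are `aa`; q3 means the last 3 symbols are `aaa`. Only q3 accepts. On a mismatch, fall back to the longest proper suffix that is still a prefix of `aaa`.
        a   b  
>  q0   q1  q0 
   q1   q2  q0 
   q2   q3  q0 
 * q3   q3  q0 
(> = start, * = accepting)

start=q0; accept=q3; q0-a>q1; q0-b>q0; q1-a>q2; q1-b>q0; q2-a>q3; q2-b>q0; q3-a>q3; q3-b>q0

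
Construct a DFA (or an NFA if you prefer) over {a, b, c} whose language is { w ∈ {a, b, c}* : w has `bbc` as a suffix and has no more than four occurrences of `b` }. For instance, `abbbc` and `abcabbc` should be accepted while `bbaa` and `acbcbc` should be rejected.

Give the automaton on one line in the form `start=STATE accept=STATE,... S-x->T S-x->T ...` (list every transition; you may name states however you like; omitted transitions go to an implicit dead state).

Run two small machines in parallel and take their product. One (4 states) tracks how much of the suffix `bbc` has currently been matched; the other (6 states) tracks the count of `b`s, saturating at 5. Each combined state is a pair, one component from each; accept when both components accept.
A 19-state machine:
          a    b    c  
>  S0     S0   S1   S0 
   S1     S2   S3   S2 
   S2     S2   S4   S2 
   S3     S5   S6   S7 
   S4     S5   S6   S5 
   S5     S5   S8   S5 
   S6     S9  S10  S11 
 * S7     S5   S8   S5 
   S8     S9  S10   S9 
   S9     S9  S12   S9 
   S10   S13  S14  S15 
 * S11    S9  S12   S9 
   S12   S13  S14  S13 
   S13   S13  S16  S13 
   S14   S17  S14  S18 
 * S15   S13  S16  S13 
   S16   S17  S14  S17 
   S17   S17  S16  S17 
   S18   S17  S16  S17 
(> = start, * = accepting)

start=S0 accept=S7,S11,S15 S0-a->S0 S0-b->S1 S0-c->S0 S1-a->S2 S1-b->S3 S1-c->S2 S2-a->S2 S2-b->S4 S2-c->S2 S3-a->S5 S3-b->S6 S3-c->S7 S4-a->S5 S4-b->S6 S4-c->S5 S5-a->S5 S5-b->S8 S5-c->S5 S6-a->S9 S6-b->S10 S6-c->S11 S7-a->S5 S7-b->S8 S7-c->S5 S8-a->S9 S8-b->S10 S8-c->S9 S9-a->S9 S9-b->S12 S9-c->S9 S10-a->S13 S10-b->S14 S10-c->S15 S11-a->S9 S11-b->S12 S11-c->S9 S12-a->S13 S12-b->S14 S12-c->S13 S13-a->S13 S13-b->S16 S13-c->S13 S14-a->S17 S14-b->S14 S14-c->S18 S15-a->S13 S15-b->S16 S15-c->S13 S16-a->S17 S16-b->S14 S16-c->S17 S17-a->S17 S17-b->S16 S17-c->S17 S18-a->S17 S18-b->S16 S18-c->S17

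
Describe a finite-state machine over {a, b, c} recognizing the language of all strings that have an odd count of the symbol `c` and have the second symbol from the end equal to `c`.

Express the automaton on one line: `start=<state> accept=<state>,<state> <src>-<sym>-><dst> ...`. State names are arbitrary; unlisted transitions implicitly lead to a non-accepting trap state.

Handle the two conditions separately and then intersect. The first has 2 states tracking the count of `c`s modulo 2; the second has 13 states tracking the last 2 symbols read. A product state is a pair (one from each), accepting exactly when both do.
A 22-state machine:
          a    b    c  
>  q0     q1   q2   q3 
   q1     q4   q5   q6 
   q2     q7   q8   q9 
   q3    q10  q11  q12 
   q4     q4   q5   q6 
   q5     q7   q8   q9 
   q6    q10  q11  q12 
   q7     q4   q5   q6 
   q8     q7   q8   q9 
   q9    q10  q11  q12 
 * q10   q13  q14  q15 
 * q11   q16  q17  q18 
   q12   q19  q20  q21 
   q13   q13  q14  q15 
   q14   q16  q17  q18 
   q15   q19  q20  q21 
   q16   q13  q14  q15 
   q17   q16  q17  q18 
   q18   q19  q20  q21 
   q19    q4   q5   q6 
   q20    q7   q8   q9 
 * q21   q10  q11  q12 
(> = start, * = accepting)

start=q0 accept=q10,q11,q21 q0-a->q1 q0-b->q2 q0-c->q3 q1-a->q4 q1-b->q5 q1-c->q6 q2-a->q7 q2-b->q8 q2-c->q9 q3-a->q10 q3-b->q11 q3-c->q12 q4-a->q4 q4-b->q5 q4-c->q6 q5-a->q7 q5-b->q8 q5-c->q9 q6-a->q10 q6-b->q11 q6-c->q12 q7-a->q4 q7-b->q5 q7-c->q6 q8-a->q7 q8-b->q8 q8-c->q9 q9-a->q10 q9-b->q11 q9-c->q12 q10-a->q13 q10-b->q14 q10-c->q15 q11-a->q16 q11-b->q17 q11-c->q18 q12-a->q19 q12-b->q20 q12-c->q21 q13-a->q13 q13-b->q14 q13-c->q15 q14-a->q16 q14-b->q17 q14-c->q18 q15-a->q19 q15-b->q20 q15-c->q21 q16-a->q13 q16-b->q14 q16-c->q15 q17-a->q16 q17-b->q17 q17-c->q18 q18-a->q19 q18-b->q20 q18-c->q21 q19-a->q4 q19-b->q5 q19-c->q6 q20-a->q7 q20-b->q8 q20-c->q9 q21-a->q10 q21-b->q11 q21-c->q12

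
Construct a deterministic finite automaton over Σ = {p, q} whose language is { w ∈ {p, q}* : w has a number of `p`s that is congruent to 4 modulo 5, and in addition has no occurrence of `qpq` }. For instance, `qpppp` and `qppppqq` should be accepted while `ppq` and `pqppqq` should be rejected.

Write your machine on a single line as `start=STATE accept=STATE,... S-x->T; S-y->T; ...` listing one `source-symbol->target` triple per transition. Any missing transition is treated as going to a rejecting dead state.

Build one automaton per condition and run them in lockstep. One (5 states) tracks the count of `p`s modulo 5; the other (4 states) tracks partial matches of the forbidden pattern `qpq`. Each combined state is a pair, one component from each; accept when both components accept.
       p  q 
>  A   B  C 
   B   D  E 
   C   F  C 
   D   G  H 
   E   I  E 
   F   D  J 
   G   K  L 
   H   M  H 
   I   G  N 
   J   N  J 
 * K   A  O 
   L   P  L 
   M   K  Q 
   N   Q  N 
 * O   R  O 
 * P   A  S 
   Q   S  Q 
   R   B  T 
   S   T  S 
   T   J  T 
(> = start, * = accepting)

start=A; accept=K,O,P; A-p->B; A-q->C; B-p->D; B-q->E; C-p->F; C-q->C; D-p->G; D-q->H; E-p->I; E-q->E; F-p->D; F-q->J; G-p->K; G-q->L; H-p->M; H-q->H; I-p->G; I-q->N; J-p->N; J-q->J; K-p->A; K-q->O; L-p->P; L-q->L; M-p->K; M-q->Q; N-p->Q; N-q->N; O-p->R; O-q->O; P-p->A; P-q->S; Q-p->S; Q-q->Q; R-p->B; R-q->T; S-p->T; S-q->S; T-p->J; T-q->T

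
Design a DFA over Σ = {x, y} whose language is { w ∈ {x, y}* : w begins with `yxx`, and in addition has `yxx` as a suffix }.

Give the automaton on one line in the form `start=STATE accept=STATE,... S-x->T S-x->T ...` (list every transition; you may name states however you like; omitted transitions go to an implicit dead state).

start=A accept=E A-x->B A-y->C B-x->B B-y->B C-x->D C-y->B D-x->E D-y->B E-x->F E-y->G F-x->F F-y->G G-x->H G-y->G H-x->E H-y->G

Run two small machines in parallel and take their product. One (5 states) tracks whether the input so far still matches the prefix `yxx`; the other (4 states) tracks how much of the suffix `yxx` has currently been matched. Each combined state is a pair, one component from each; accept when both components accept. After merging equivalent states the machine shrinks.
8 states suffice.
       x  y 
>  A   B  C 
   B   B  B 
   C   D  B 
   D   E  B 
 * E   F  G 
   F   F  G 
   G   H  G 
   H   E  G 
(> = start, * = accepting)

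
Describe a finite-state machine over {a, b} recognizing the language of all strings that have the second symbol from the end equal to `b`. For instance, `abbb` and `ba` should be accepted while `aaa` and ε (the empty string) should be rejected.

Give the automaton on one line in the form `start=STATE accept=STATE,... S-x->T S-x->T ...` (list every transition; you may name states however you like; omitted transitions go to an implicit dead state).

A DFA must remember the last 2 symbols (since which symbol is second-to-last isn't known until the input ends). Use one state per possible window of the last ≤2 symbols; accept from those whose window starts with `b`.
With 7 states:
        a   b  
>  q0   q1  q2 
   q1   q3  q4 
   q2   q5  q6 
   q3   q3  q4 
   q4   q5  q6 
 * q5   q3  q4 
 * q6   q5  q6 
(> = start, * = accepting)

start=q0 accept=q5,q6 q0-a->q1 q0-b->q2 q1-a->q3 q1-b->q4 q2-a->q5 q2-b->q6 q3-a->q3 q3-b->q4 q4-a->q5 q4-b->q6 q5-a->q3 q5-b->q4 q6-a->q5 q6-b->q6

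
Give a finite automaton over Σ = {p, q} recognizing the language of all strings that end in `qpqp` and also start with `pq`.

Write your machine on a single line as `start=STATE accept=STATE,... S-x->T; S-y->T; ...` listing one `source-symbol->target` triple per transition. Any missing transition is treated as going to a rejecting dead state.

Run two small machines in parallel and take their product. The first has 5 states tracking how much of the suffix `qpqp` has currently been matched; the second has 4 states tracking whether the input so far still matches the prefix `pq`. A product state is a pair (one from each), accepting exactly when both do. After merging equivalent states the machine shrinks.
8 states suffice.
        p   q  
>  S0   S1  S2 
   S1   S2  S3 
   S2   S2  S2 
   S3   S4  S3 
   S4   S5  S6 
   S5   S5  S3 
   S6   S7  S3 
 * S7   S5  S6 
(> = start, * = accepting)

start=S0; accept=S7; S0-p->S1; S0-q->S2; S1-p->S2; S1-q->S3; S2-p->S2; S2-q->S2; S3-p->S4; S3-q->S3; S4-p->S5; S4-q->S6; S5-p->S5; S5-q->S3; S6-p->S7; S6-q->S3; S7-p->S5; S7-q->S6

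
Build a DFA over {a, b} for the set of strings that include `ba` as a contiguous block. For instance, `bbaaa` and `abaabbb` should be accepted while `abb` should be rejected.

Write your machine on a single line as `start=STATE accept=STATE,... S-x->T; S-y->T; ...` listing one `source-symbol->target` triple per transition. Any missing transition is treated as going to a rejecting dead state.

start=S0; accept=S2; S0-a->S0; S0-b->S1; S1-a->S2; S1-b->S1; S2-a->S2; S2-b->S2

States S0..S1 record the length of the longest prefix of `ba` that matches the current input suffix. Reaching S2 means `ba` has been seen, and we stay there forever. Accept from S2.
        a   b  
>  S0   S0  S1 
   S1   S2  S1 
 * S2   S2  S2 
(> = start, * = accepting)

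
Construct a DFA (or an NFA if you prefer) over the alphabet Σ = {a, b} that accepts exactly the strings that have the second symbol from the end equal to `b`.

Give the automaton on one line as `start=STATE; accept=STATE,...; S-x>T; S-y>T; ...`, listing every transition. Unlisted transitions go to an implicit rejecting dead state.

start=S0; accept=S5,S6; S0-a>S1; S0-b>S2; S1-a>S3; S1-b>S4; S2-a>S5; S2-b>S6; S3-a>S3; S3-b>S4; S4-a>S5; S4-b>S6; S5-a>S3; S5-b>S4; S6-a>S5; S6-b>S6

A DFA must remember the last 2 symbols (since which symbol is second-to-last isn't known until the input ends). Use one state per possible window of the last ≤2 symbols; accept from those whose window starts with `b`.
        a   b  
>  S0   S1  S2 
   S1   S3  S4 
   S2   S5  S6 
   S3   S3  S4 
   S4   S5  S6 
 * S5   S3  S4 
 * S6   S5  S6 
(> = start, * = accepting)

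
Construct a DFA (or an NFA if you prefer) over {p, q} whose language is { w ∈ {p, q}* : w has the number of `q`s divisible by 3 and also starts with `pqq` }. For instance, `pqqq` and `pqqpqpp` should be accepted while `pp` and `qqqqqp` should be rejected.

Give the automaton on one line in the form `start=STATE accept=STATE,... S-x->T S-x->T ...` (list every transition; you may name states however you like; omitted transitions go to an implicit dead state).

start=A accept=F A-p->B A-q->C B-p->C B-q->D C-p->C C-q->C D-p->C D-q->E E-p->E E-q->F F-p->F F-q->G G-p->G G-q->E

Handle the two conditions separately and then intersect. The first has 3 states tracking the count of `q`s modulo 3; the second has 5 states tracking whether the input so far still matches the prefix `pqq`. A product state is a pair (one from each), accepting exactly when both do. Equivalent product states are then merged.
With 7 states:
       p  q 
>  A   B  C 
   B   C  D 
   C   C  C 
   D   C  E 
   E   E  F 
 * F   F  G 
   G   G  E 
(> = start, * = accepting)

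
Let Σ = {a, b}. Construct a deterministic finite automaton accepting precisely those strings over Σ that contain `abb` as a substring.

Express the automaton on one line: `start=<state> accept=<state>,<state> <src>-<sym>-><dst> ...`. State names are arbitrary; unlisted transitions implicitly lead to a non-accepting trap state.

States q0..q2 record the length of the longest prefix of `abb` that matches the current input suffix. Reaching q3 means `abb` has been seen, and we stay there forever. Accept from q3.
A 4-state machine:
        a   b  
>  q0   q1  q0 
   q1   q1  q2 
   q2   q1  q3 
 * q3   q3  q3 
(> = start, * = accepting)

start=q0 accept=q3 q0-a->q1 q0-b->q0 q1-a->q1 q1-b->q2 q2-a->q1 q2-b->q3 q3-a->q3 q3-b->q3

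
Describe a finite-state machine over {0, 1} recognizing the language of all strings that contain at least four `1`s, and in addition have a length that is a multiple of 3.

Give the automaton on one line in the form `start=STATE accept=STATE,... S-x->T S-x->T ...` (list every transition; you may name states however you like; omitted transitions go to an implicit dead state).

start=s0 accept=s14 s0-0->s1 s0-1->s2 s1-0->s3 s1-1->s4 s2-0->s4 s2-1->s5 s3-0->s0 s3-1->s6 s4-0->s6 s4-1->s7 s5-0->s7 s5-1->s8 s6-0->s2 s6-1->s9 s7-0->s9 s7-1->s10 s8-0->s10 s8-1->s11 s9-0->s5 s9-1->s12 s10-0->s12 s10-1->s13 s11-0->s13 s11-1->s13 s12-0->s8 s12-1->s14 s13-0->s14 s13-1->s14 s14-0->s11 s14-1->s11

Run two small machines in parallel and take their product. One (6 states) tracks the count of `1`s, saturating at 5; the other (3 states) tracks the input length modulo 3. Each combined state is a pair, one component from each; accept when both components accept. Minimizing collapses redundant product states.
With 15 states:
          0    1  
>  s0     s1   s2 
   s1     s3   s4 
   s2     s4   s5 
   s3     s0   s6 
   s4     s6   s7 
   s5     s7   s8 
   s6     s2   s9 
   s7     s9  s10 
   s8    s10  s11 
   s9     s5  s12 
   s10   s12  s13 
   s11   s13  s13 
   s12    s8  s14 
   s13   s14  s14 
 * s14   s11  s11 
(> = start, * = accepting)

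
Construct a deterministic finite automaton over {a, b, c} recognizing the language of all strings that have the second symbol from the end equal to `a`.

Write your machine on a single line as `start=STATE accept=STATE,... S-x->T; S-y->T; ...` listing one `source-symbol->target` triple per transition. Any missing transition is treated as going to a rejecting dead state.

Because acceptance depends on a position counted from the end, the machine has to buffer the most recent 2 symbols. Make each state the string of the last up-to-2 symbols read; on input `x` shift the window left and append `x`. Accept when the buffered window has length 2 and begins with `a`.
          a    b    c  
>  q0     q1   q2   q3 
   q1     q4   q5   q6 
   q2     q7   q8   q9 
   q3    q10  q11  q12 
 * q4     q4   q5   q6 
 * q5     q7   q8   q9 
 * q6    q10  q11  q12 
   q7     q4   q5   q6 
   q8     q7   q8   q9 
   q9    q10  q11  q12 
   q10    q4   q5   q6 
   q11    q7   q8   q9 
   q12   q10  q11  q12 
(> = start, * = accepting)

start=q0; accept=q4,q5,q6; q0-a->q1; q0-b->q2; q0-c->q3; q1-a->q4; q1-b->q5; q1-c->q6; q2-a->q7; q2-b->q8; q2-c->q9; q3-a->q10; q3-b->q11; q3-c->q12; q4-a->q4; q4-b->q5; q4-c->q6; q5-a->q7; q5-b->q8; q5-c->q9; q6-a->q10; q6-b->q11; q6-c->q12; q7-a->q4; q7-b->q5; q7-c->q6; q8-a->q7; q8-b->q8; q8-c->q9; q9-a->q10; q9-b->q11; q9-c->q12; q10-a->q4; q10-b->q5; q10-c->q6; q11-a->q7; q11-b->q8; q11-c->q9; q12-a->q10; q12-b->q11; q12-c->q12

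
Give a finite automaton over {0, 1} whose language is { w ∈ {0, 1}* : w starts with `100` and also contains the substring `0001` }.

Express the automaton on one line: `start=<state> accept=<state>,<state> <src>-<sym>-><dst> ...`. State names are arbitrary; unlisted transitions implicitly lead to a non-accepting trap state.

Run two small machines in parallel and take their product. One (5 states) tracks whether the input so far still matches the prefix `100`; the other (5 states) tracks whether and how much of `0001` has been seen. Each combined state is a pair, one component from each; accept when both components accept. After merging equivalent states the machine shrinks.
        0   1  
>  q0   q1  q2 
   q1   q1  q1 
   q2   q3  q1 
   q3   q4  q1 
   q4   q5  q6 
   q5   q5  q7 
   q6   q8  q6 
 * q7   q7  q7 
   q8   q4  q6 
(> = start, * = accepting)

start=q0 accept=q7 q0-0->q1 q0-1->q2 q1-0->q1 q1-1->q1 q2-0->q3 q2-1->q1 q3-0->q4 q3-1->q1 q4-0->q5 q4-1->q6 q5-0->q5 q5-1->q7 q6-0->q8 q6-1->q6 q7-0->q7 q7-1->q7 q8-0->q4 q8-1->q6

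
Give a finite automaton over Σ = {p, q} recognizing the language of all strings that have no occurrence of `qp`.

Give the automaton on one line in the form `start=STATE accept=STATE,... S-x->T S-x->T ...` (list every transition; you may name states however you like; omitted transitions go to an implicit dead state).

start=s0 accept=s0,s1 s0-p->s0 s0-q->s1 s1-p->s2 s1-q->s1 s2-p->s2 s2-q->s2

This is the complement of 'contains `qp`'. Use the same substring-matching states — s0 through s2 holding how much of `qp` has just been matched — but flip the accepting set: everything except the trap s2 accepts.
3 states suffice.
        p   q  
>* s0   s0  s1 
 * s1   s2  s1 
   s2   s2  s2 
(> = start, * = accepting)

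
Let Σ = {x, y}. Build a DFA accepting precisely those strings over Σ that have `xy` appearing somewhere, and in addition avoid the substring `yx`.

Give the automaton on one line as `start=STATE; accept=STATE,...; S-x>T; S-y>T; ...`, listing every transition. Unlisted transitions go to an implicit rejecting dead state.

Build one automaton per condition and run them in lockstep. One (3 states) tracks whether and how much of `xy` has been seen; the other (3 states) tracks partial matches of the forbidden pattern `yx`. Each combined state is a pair, one component from each; accept when both components accept. After merging equivalent states the machine shrinks.
        x   y  
>  s0   s1  s2 
   s1   s1  s3 
   s2   s2  s2 
 * s3   s2  s3 
(> = start, * = accepting)

start=s0; accept=s3; s0-x>s1; s0-y>s2; s1-x>s1; s1-y>s3; s2-x>s2; s2-y>s2; s3-x>s2; s3-y>s3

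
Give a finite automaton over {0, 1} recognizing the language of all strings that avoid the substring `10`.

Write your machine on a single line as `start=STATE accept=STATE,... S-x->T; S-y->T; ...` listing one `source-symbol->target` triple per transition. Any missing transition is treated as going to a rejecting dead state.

start=q0; accept=q0,q1; q0-0->q0; q0-1->q1; q1-0->q2; q1-1->q1; q2-0->q2; q2-1->q2

This is the complement of 'contains `10`'. Use the same substring-matching states — q0 through q2 holding how much of `10` has just been matched — but flip the accepting set: everything except the trap q2 accepts.
A 3-state machine:
        0   1  
>* q0   q0  q1 
 * q1   q2  q1 
   q2   q2  q2 
(> = start, * = accepting)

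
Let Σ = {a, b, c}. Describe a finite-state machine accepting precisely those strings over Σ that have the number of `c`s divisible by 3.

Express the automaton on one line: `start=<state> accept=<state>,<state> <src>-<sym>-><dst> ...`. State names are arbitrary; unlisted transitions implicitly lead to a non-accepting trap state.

start=S0 accept=S0 S0-a->S0 S0-b->S0 S0-c->S1 S1-a->S1 S1-b->S1 S1-c->S2 S2-a->S2 S2-b->S2 S2-c->S0

The only thing that matters is how many `c`s have appeared, reduced mod 3. Use one state per residue: S0 for 0, …, S2 for 2. Reading `c` moves to the next residue; anything else stays put. S0 is accepting.
        a   b   c  
>* S0   S0  S0  S1 
   S1   S1  S1  S2 
   S2   S2  S2  S0 
(> = start, * = accepting)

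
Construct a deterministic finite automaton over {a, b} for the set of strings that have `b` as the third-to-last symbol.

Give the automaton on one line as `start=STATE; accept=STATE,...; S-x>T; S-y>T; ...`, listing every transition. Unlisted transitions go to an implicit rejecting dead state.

start=s0; accept=s11,s12,s13,s14; s0-a>s1; s0-b>s2; s1-a>s3; s1-b>s4; s2-a>s5; s2-b>s6; s3-a>s7; s3-b>s8; s4-a>s9; s4-b>s10; s5-a>s11; s5-b>s12; s6-a>s13; s6-b>s14; s7-a>s7; s7-b>s8; s8-a>s9; s8-b>s10; s9-a>s11; s9-b>s12; s10-a>s13; s10-b>s14; s11-a>s7; s11-b>s8; s12-a>s9; s12-b>s10; s13-a>s11; s13-b>s12; s14-a>s13; s14-b>s14

A DFA must remember the last 3 symbols (since which symbol is third-to-last isn't known until the input ends). Use one state per possible window of the last ≤3 symbols; accept from those whose window starts with `b`.
15 states suffice.
          a    b  
>  s0     s1   s2 
   s1     s3   s4 
   s2     s5   s6 
   s3     s7   s8 
   s4     s9  s10 
   s5    s11  s12 
   s6    s13  s14 
   s7     s7   s8 
   s8     s9  s10 
   s9    s11  s12 
   s10   s13  s14 
 * s11    s7   s8 
 * s12    s9  s10 
 * s13   s11  s12 
 * s14   s13  s14 
(> = start, * = accepting)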